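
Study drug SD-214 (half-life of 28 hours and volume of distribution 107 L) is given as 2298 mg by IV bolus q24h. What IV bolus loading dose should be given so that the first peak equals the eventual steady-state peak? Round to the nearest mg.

5130 mg

f = (1/2)^(24/28) ≈ 0.552045; accumulation ratio R = 1/(1−f) ≈ 2.23237.
Loading dose to hit Cmax,ss on first dose: D_load = D_maint·R ≈ 2298 × 2.23237 ≈ 5129.99 mg.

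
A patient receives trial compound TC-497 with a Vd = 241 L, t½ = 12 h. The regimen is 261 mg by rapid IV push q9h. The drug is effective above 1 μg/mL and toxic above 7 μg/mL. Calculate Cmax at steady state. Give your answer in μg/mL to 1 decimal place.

k = ln2/t½ = ln2/12 ≈ 0.057762 h⁻¹; fraction remaining f = e^(−kτ) = e^(−0.057762×9) ≈ 0.5946.
At steady state, accumulation factor R = 1/(1 − e^(−kτ)) ≈ 2.4667.
Single-dose peak C₀ = D/Vd = 261/241 ≈ 1.083 μg/mL.
Steady-state peak Cmax,ss = C₀·R ≈ 1.083 × 2.4667 ≈ 2.671 μg/mL.
Peak 2.7 μg/mL vs MTC 7 μg/mL: below toxic threshold.

2.7 μg/mL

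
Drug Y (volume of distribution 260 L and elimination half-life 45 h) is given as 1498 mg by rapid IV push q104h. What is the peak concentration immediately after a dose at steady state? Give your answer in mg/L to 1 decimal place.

7.2 mg/L

τ/t½ = 104/45 ≈ 2.3111, so fraction remaining f = (1/2)^(104/45) ≈ 0.2015.
At steady state, accumulation factor R = 1/(1 − e^(−kτ)) ≈ 1.2523.
Single-dose peak C₀ = D/Vd = 1498/260 ≈ 5.762 mg/L.
Steady-state peak Cmax,ss = C₀·R ≈ 5.762 × 1.2523 ≈ 7.216 mg/L.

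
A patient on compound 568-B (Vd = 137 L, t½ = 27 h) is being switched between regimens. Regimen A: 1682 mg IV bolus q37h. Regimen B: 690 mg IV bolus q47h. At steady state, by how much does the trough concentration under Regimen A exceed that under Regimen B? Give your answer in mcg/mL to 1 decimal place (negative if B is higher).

5.6 mcg/mL

Regimen A: f = (1/2)^(37/27) ≈ 0.3868; Cmin,ss = (1682/137)·f/(1−f) ≈ 7.744 mcg/mL.
Regimen B: f = (1/2)^(47/27) ≈ 0.2992; Cmin,ss = (690/137)·f/(1−f) ≈ 2.150 mcg/mL.
Difference ≈ 7.744 − 2.150 ≈ 5.594 mcg/mL.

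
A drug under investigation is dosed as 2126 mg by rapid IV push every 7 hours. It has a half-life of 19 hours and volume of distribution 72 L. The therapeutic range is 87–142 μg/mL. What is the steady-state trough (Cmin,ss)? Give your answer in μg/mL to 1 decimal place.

Over one 7-h interval, 7/19 ≈ 0.36842 half-lives elapse, leaving f ≈ 0.7746 of each dose.
At steady state, accumulation factor R = 1/(1 − e^(−kτ)) ≈ 4.4366.
Each bolus raises the concentration by D/Vd = 2126/72 ≈ 29.528 μg/mL.
Steady-state peak Cmax,ss = C₀·R ≈ 29.528 × 4.4366 ≈ 131.004 μg/mL.
One interval later, Cmin,ss = Cmax,ss·e^(−kτ) ≈ 131.004 × 0.7746 ≈ 101.476 μg/mL.
Trough 101.5 μg/mL vs MEC 87 μg/mL: adequate.

101.5 μg/mL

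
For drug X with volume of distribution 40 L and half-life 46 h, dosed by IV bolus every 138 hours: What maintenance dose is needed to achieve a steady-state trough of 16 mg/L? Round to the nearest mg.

τ/t½ = 138/46 ≈ 3, so f = (1/2)^(138/46) ≈ 0.125000.
Cmin,ss = (D/Vd)·f/(1−f), so D = Cmin,ss·Vd·(1−f)/f.
D = 16 × 40 × (1−f)/f ≈ 16 × 40 × 7.00000 ≈ 4480.00 mg.

4480 mg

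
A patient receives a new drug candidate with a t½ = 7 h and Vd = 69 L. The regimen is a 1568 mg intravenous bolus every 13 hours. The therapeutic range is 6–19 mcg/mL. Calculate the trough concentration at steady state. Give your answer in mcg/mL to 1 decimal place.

8.7 mcg/mL

Over one 13-h interval, 13/7 ≈ 1.8571 half-lives elapse, leaving f ≈ 0.2760 of each dose.
At steady state, accumulation factor R = 1/(1 − e^(−kτ)) ≈ 1.3812.
Single-dose peak C₀ = D/Vd = 1568/69 ≈ 22.725 mcg/mL.
Steady-state peak Cmax,ss = C₀·R ≈ 22.725 × 1.3812 ≈ 31.388 mcg/mL.
One interval later, Cmin,ss = Cmax,ss·e^(−kτ) ≈ 31.388 × 0.2760 ≈ 8.663 mcg/mL.
Trough 8.7 mcg/mL vs MEC 6 mcg/mL: adequate.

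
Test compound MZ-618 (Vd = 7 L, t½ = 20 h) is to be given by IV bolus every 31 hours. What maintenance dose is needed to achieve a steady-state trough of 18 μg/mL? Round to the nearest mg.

τ/t½ = 31/20 ≈ 1.55, so f = (1/2)^(31/20) ≈ 0.341510.
Cmin,ss = (D/Vd)·f/(1−f), so D = Cmin,ss·Vd·(1−f)/f.
D = 18 × 7 × (1−f)/f ≈ 18 × 7 × 1.92817 ≈ 242.95 mg.

243 mg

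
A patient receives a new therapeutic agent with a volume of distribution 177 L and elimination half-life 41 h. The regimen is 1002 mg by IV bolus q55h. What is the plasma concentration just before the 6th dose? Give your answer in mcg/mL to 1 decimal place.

f = (1/2)^(τ/t½) = (1/2)^(55/41) ≈ 0.3946.
C₀ = D/Vd = 1002/177 ≈ 5.661 mcg/mL.
Before the 6th dose, 5 doses have been given. Superposition: Cmin = C₀·(f + f² + … + f^5).
≈ 5.661 × (0.3946 + 0.1557 + 0.0614 + 0.0242 + 0.0096) ≈ 5.661 × 0.6455 ≈ 3.654 mcg/mL.

3.7 mcg/mL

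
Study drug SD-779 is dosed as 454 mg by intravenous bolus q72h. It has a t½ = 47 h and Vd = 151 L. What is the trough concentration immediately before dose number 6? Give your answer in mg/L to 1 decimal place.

1.6 mg/L

f = (1/2)^(τ/t½) = (1/2)^(72/47) ≈ 0.3458.
C₀ = D/Vd = 454/151 ≈ 3.007 mg/L.
Before the 6th dose, 5 doses have been given. Superposition: Cmin = C₀·(f + f² + … + f^5).
≈ 3.007 × (0.3458 + 0.1196 + 0.0413 + 0.0143 + 0.0049) ≈ 3.007 × 0.5259 ≈ 1.581 mg/L.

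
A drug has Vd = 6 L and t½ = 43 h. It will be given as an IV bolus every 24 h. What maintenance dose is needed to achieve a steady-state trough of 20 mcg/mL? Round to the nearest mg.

57 mg

τ/t½ = 24/43 ≈ 0.55814, so f = (1/2)^(24/43) ≈ 0.679177.
Cmin,ss = (D/Vd)·f/(1−f), so D = Cmin,ss·Vd·(1−f)/f.
D = 20 × 6 × (1−f)/f ≈ 20 × 6 × 0.47237 ≈ 56.68 mg.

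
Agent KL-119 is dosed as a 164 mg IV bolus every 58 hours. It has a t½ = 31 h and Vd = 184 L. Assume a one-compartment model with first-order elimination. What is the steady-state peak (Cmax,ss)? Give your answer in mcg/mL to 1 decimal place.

k = ln2/t½ = ln2/31 ≈ 0.022360 h⁻¹; fraction remaining f = e^(−kτ) = e^(−0.022360×58) ≈ 0.2734.
Accumulation ratio R = 1/(1 − f) ≈ 1/0.7266 ≈ 1.3763.
Single-dose peak C₀ = D/Vd = 164/184 ≈ 0.891 mcg/mL.
Steady-state peak Cmax,ss = C₀·R ≈ 0.891 × 1.3763 ≈ 1.226 mcg/mL.

1.2 mcg/mL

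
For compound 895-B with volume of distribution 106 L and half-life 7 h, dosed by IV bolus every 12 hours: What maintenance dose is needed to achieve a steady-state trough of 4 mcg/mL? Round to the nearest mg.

967 mg

τ/t½ = 12/7 ≈ 1.7143, so f = (1/2)^(12/7) ≈ 0.304753.
Cmin,ss = (D/Vd)·f/(1−f), so D = Cmin,ss·Vd·(1−f)/f.
D = 4 × 106 × (1−f)/f ≈ 4 × 106 × 2.28135 ≈ 967.29 mg.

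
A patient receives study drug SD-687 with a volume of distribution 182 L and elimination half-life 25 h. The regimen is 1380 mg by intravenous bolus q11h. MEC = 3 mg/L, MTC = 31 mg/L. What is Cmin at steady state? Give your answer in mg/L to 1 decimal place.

τ/t½ = 11/25 ≈ 0.44, so fraction remaining f = (1/2)^(11/25) ≈ 0.7371.
Accumulation ratio R = 1/(1 − f) ≈ 1/0.2629 ≈ 3.8037.
Each bolus raises the concentration by D/Vd = 1380/182 ≈ 7.582 mg/L.
Cmax,ss = C₀/(1 − f) ≈ 7.582/0.2629 ≈ 28.840 mg/L.
One interval later, Cmin,ss = Cmax,ss·e^(−kτ) ≈ 28.840 × 0.7371 ≈ 21.258 mg/L.
Trough 21.3 mg/L vs MEC 3 mg/L: adequate.

21.3 mg/L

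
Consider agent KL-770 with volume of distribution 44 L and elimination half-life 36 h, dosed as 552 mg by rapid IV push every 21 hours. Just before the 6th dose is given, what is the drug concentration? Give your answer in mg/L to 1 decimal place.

21.8 mg/L

f = (1/2)^(τ/t½) = (1/2)^(21/36) ≈ 0.6674.
C₀ = D/Vd = 552/44 ≈ 12.545 mg/L.
Before the 6th dose, 5 doses have been given. Superposition: Cmin = C₀·(f + f² + … + f^5).
≈ 12.545 × (0.6674 + 0.4454 + 0.2973 + 0.1984 + 0.1324) ≈ 12.545 × 1.7409 ≈ 21.840 mg/L.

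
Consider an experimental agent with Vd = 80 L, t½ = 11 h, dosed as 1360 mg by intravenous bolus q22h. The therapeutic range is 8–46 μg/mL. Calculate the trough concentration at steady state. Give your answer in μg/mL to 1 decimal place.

5.7 μg/mL

The dosing interval is 2 half-lives, so f = 2^(−2) = 0.25.
Accumulation ratio R = 1/(1 − f) = 1/0.75 = 4/3.
Single-dose peak C₀ = D/Vd = 1360/80 = 17 μg/mL.
Steady-state peak Cmax,ss = C₀·R = 17 × 4/3 ≈ 22.667 μg/mL.
Steady-state trough Cmin,ss = Cmax,ss·f ≈ 22.667 × 0.25 ≈ 5.667 μg/mL.
Trough 5.7 μg/mL vs MEC 8 μg/mL: subtherapeutic.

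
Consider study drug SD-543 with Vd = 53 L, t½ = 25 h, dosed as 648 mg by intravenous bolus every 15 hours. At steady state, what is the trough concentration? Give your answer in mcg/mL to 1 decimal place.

23.7 mcg/mL

k = ln2/t½ = ln2/25 ≈ 0.027726 h⁻¹; fraction remaining f = e^(−kτ) = e^(−0.027726×15) ≈ 0.6598.
Each bolus raises the concentration by D/Vd = 648/53 ≈ 12.226 mcg/mL.
Steady-state trough Cmin,ss = C₀·f/(1−f) ≈ 12.226 × 0.6598/0.3402 ≈ 23.712 mcg/mL.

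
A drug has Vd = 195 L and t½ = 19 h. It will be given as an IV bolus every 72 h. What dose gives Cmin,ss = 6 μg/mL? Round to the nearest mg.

15008 mg

τ/t½ = 72/19 ≈ 3.7895, so f = (1/2)^(72/19) ≈ 0.072319.
Cmin,ss = (D/Vd)·f/(1−f), so D = Cmin,ss·Vd·(1−f)/f.
D = 6 × 195 × (1−f)/f ≈ 6 × 195 × 12.82762 ≈ 15008.32 mg.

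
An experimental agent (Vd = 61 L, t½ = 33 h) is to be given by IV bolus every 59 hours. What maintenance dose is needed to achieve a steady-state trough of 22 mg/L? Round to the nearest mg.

3292 mg

τ/t½ = 59/33 ≈ 1.7879, so f = (1/2)^(59/33) ≈ 0.289598.
Cmin,ss = (D/Vd)·f/(1−f), so D = Cmin,ss·Vd·(1−f)/f.
D = 22 × 61 × (1−f)/f ≈ 22 × 61 × 2.45306 ≈ 3292.01 mg.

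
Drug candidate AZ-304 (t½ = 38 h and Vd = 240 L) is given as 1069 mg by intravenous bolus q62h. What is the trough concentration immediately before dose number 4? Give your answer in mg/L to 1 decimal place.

f = (1/2)^(τ/t½) = (1/2)^(62/38) ≈ 0.3227.
C₀ = D/Vd = 1069/240 ≈ 4.454 mg/L.
Before the 4th dose, 3 doses have been given. Superposition: Cmin = C₀·(f + f² + … + f^3).
≈ 4.454 × (0.3227 + 0.1041 + 0.0336) ≈ 4.454 × 0.4604 ≈ 2.051 mg/L.

2.1 mg/L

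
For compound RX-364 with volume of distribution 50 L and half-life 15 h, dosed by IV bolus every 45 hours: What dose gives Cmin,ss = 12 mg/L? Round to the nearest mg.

τ/t½ = 45/15 ≈ 3, so f = (1/2)^(45/15) ≈ 0.125000.
Cmin,ss = (D/Vd)·f/(1−f), so D = Cmin,ss·Vd·(1−f)/f.
D = 12 × 50 × (1−f)/f ≈ 12 × 50 × 7.00000 ≈ 4200.00 mg.

4200 mg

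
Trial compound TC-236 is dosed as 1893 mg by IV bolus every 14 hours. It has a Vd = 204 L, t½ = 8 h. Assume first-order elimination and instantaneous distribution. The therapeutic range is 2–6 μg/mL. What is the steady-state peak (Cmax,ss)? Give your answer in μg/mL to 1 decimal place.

13.2 μg/mL

τ/t½ = 14/8 ≈ 1.75, so fraction remaining f = (1/2)^(14/8) ≈ 0.2973.
Accumulation ratio R = 1/(1 − f) ≈ 1/0.7027 ≈ 1.4231.
Each bolus raises the concentration by D/Vd = 1893/204 ≈ 9.279 μg/mL.
Steady-state peak Cmax,ss = C₀·R ≈ 9.279 × 1.4231 ≈ 13.205 μg/mL.
Peak 13.2 μg/mL vs MTC 6 μg/mL: exceeds toxic threshold.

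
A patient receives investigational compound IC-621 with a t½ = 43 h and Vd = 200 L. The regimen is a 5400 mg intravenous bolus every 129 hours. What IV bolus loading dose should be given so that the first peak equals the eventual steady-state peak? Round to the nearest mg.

6171 mg

f = (1/2)^(129/43) ≈ 0.125000; accumulation ratio R = 1/(1−f) ≈ 1.14286.
Loading dose to hit Cmax,ss on first dose: D_load = D_maint·R ≈ 5400 × 1.14286 ≈ 6171.44 mg.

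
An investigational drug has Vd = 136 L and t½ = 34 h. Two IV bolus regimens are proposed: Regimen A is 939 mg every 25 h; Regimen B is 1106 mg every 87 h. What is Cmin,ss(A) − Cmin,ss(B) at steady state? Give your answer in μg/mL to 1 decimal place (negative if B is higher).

Regimen A: f = (1/2)^(25/34) ≈ 0.6007; Cmin,ss = (939/136)·f/(1−f) ≈ 10.387 μg/mL.
Regimen B: f = (1/2)^(87/34) ≈ 0.1697; Cmin,ss = (1106/136)·f/(1−f) ≈ 1.662 μg/mL.
Difference ≈ 10.387 − 1.662 ≈ 8.725 μg/mL.

8.7 μg/mL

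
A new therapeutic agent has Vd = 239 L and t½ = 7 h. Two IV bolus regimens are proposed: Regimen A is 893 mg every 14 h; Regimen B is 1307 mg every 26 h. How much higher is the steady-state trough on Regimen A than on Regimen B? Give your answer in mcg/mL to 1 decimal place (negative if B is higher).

Regimen A: f = (1/2)^(14/7) ≈ 0.2500; Cmin,ss = (893/239)·f/(1−f) ≈ 1.245 mcg/mL.
Regimen B: f = (1/2)^(26/7) ≈ 0.0762; Cmin,ss = (1307/239)·f/(1−f) ≈ 0.451 mcg/mL.
Difference ≈ 1.245 − 0.451 ≈ 0.794 mcg/mL.

0.8 mcg/mL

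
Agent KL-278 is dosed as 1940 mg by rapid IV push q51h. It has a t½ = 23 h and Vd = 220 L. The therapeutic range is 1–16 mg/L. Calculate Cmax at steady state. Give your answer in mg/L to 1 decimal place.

11.2 mg/L

τ/t½ = 51/23 ≈ 2.2174, so fraction remaining f = (1/2)^(51/23) ≈ 0.2150.
Accumulation ratio R = 1/(1 − f) ≈ 1/0.7850 ≈ 1.2739.
Single-dose peak C₀ = D/Vd = 1940/220 ≈ 8.818 mg/L.
Steady-state peak Cmax,ss = C₀·R ≈ 8.818 × 1.2739 ≈ 11.233 mg/L.
Peak 11.2 mg/L vs MTC 16 mg/L: below toxic threshold.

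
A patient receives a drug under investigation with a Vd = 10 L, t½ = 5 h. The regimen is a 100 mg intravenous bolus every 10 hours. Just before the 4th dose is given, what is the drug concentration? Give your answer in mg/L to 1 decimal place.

3.3 mg/L

f = (1/2)^(τ/t½) = (1/2)^(10/5) ≈ 0.2500.
C₀ = D/Vd = 100/10 ≈ 10.000 mg/L.
Before the 4th dose, 3 doses have been given. Superposition: Cmin = C₀·(f + f² + … + f^3).
≈ 10.000 × (0.2500 + 0.0625 + 0.0156) ≈ 10.000 × 0.3281 ≈ 3.281 mg/L.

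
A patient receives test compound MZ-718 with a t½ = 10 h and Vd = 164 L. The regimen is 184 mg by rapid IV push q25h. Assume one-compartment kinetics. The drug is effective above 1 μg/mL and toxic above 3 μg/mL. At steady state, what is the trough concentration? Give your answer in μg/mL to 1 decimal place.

τ/t½ = 25/10 ≈ 2.5, so fraction remaining f = (1/2)^(25/10) ≈ 0.1768.
Each bolus raises the concentration by D/Vd = 184/164 ≈ 1.122 μg/mL.
Steady-state trough Cmin,ss = C₀·f/(1−f) ≈ 1.122 × 0.1768/0.8232 ≈ 0.241 μg/mL.
Trough 0.2 μg/mL vs MEC 1 μg/mL: subtherapeutic.

0.2 μg/mL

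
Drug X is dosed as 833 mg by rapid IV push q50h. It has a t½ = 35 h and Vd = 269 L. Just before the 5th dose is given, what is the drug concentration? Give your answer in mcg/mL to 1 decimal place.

1.8 mcg/mL

f = (1/2)^(τ/t½) = (1/2)^(50/35) ≈ 0.3715.
C₀ = D/Vd = 833/269 ≈ 3.097 mcg/mL.
Before the 5th dose, 4 doses have been given. Superposition: Cmin = C₀·(f + f² + … + f^4).
≈ 3.097 × (0.3715 + 0.1380 + 0.0513 + 0.0190) ≈ 3.097 × 0.5798 ≈ 1.796 mcg/mL.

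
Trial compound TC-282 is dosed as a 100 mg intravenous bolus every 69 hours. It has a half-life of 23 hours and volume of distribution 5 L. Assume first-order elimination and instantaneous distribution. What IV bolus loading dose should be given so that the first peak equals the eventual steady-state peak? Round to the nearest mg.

114 mg

f = (1/2)^(69/23) ≈ 0.125000; accumulation ratio R = 1/(1−f) ≈ 1.14286.
Loading dose to hit Cmax,ss on first dose: D_load = D_maint·R ≈ 100 × 1.14286 ≈ 114.29 mg.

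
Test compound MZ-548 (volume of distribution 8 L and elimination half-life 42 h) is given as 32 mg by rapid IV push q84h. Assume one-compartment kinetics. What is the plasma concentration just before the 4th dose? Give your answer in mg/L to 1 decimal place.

1.3 mg/L

f = (1/2)^(τ/t½) = (1/2)^(84/42) ≈ 0.2500.
C₀ = D/Vd = 32/8 ≈ 4.000 mg/L.
Before the 4th dose, 3 doses have been given. Superposition: Cmin = C₀·(f + f² + … + f^3).
≈ 4.000 × (0.2500 + 0.0625 + 0.0156) ≈ 4.000 × 0.3281 ≈ 1.312 mg/L.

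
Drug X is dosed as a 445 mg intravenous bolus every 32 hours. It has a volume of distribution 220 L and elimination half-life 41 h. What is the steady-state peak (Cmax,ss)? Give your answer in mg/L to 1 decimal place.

Over one 32-h interval, 32/41 ≈ 0.78049 half-lives elapse, leaving f ≈ 0.5822 of each dose.
Accumulation ratio R = 1/(1 − f) ≈ 1/0.4178 ≈ 2.3935.
Single-dose peak C₀ = D/Vd = 445/220 ≈ 2.023 mg/L.
Steady-state peak Cmax,ss = C₀·R ≈ 2.023 × 2.3935 ≈ 4.842 mg/L.

4.8 mg/L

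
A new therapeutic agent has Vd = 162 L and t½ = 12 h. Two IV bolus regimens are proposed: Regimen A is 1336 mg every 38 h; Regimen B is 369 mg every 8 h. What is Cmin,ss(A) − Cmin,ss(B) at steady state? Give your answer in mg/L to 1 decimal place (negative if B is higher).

Regimen A: f = (1/2)^(38/12) ≈ 0.1114; Cmin,ss = (1336/162)·f/(1−f) ≈ 1.034 mg/L.
Regimen B: f = (1/2)^(8/12) ≈ 0.6300; Cmin,ss = (369/162)·f/(1−f) ≈ 3.878 mg/L.
Difference ≈ 1.034 − 3.878 ≈ -2.844 mg/L.

-2.8 mg/L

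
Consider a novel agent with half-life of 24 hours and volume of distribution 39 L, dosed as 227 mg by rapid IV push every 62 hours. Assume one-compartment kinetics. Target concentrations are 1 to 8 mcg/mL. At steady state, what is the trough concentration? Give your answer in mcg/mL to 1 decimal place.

Over one 62-h interval, 62/24 ≈ 2.5833 half-lives elapse, leaving f ≈ 0.1669 of each dose.
Accumulation ratio R = 1/(1 − f) ≈ 1/0.8331 ≈ 1.2003.
Each bolus raises the concentration by D/Vd = 227/39 ≈ 5.821 mcg/mL.
Cmax,ss = C₀/(1 − f) ≈ 5.821/0.8331 ≈ 6.987 mcg/mL.
One interval later, Cmin,ss = Cmax,ss·e^(−kτ) ≈ 6.987 × 0.1669 ≈ 1.166 mcg/mL.
Trough 1.2 mcg/mL vs MEC 1 mcg/mL: adequate.

1.2 mcg/mL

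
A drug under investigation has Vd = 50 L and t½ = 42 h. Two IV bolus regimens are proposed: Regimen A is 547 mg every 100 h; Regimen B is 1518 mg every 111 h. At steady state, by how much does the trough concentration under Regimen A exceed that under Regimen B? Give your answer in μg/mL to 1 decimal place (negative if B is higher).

Regimen A: f = (1/2)^(100/42) ≈ 0.1920; Cmin,ss = (547/50)·f/(1−f) ≈ 2.600 μg/mL.
Regimen B: f = (1/2)^(111/42) ≈ 0.1601; Cmin,ss = (1518/50)·f/(1−f) ≈ 5.787 μg/mL.
Difference ≈ 2.600 − 5.787 ≈ -3.187 μg/mL.

-3.2 μg/mL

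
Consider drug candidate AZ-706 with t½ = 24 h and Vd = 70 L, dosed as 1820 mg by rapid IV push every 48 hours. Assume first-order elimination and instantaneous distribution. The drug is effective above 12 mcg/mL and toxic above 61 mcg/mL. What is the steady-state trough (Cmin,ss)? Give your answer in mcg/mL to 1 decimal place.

8.7 mcg/mL

τ = 48 h = 2 half-lives, so f = (1/2)^2 = 0.25.
At steady state, R = 1/(1 − 0.25) = 4/3.
Single-dose peak C₀ = D/Vd = 1820/70 = 26 mcg/mL.
Steady-state peak Cmax,ss = C₀·R = 26 × 4/3 ≈ 34.667 mcg/mL.
Steady-state trough Cmin,ss = Cmax,ss·f ≈ 34.667 × 0.25 ≈ 8.667 mcg/mL.
Trough 8.7 mcg/mL vs MEC 12 mcg/mL: subtherapeutic.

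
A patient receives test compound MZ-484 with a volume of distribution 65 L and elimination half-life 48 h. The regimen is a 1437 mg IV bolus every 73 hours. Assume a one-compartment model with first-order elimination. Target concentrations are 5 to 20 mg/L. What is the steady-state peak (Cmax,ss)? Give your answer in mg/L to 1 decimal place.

33.9 mg/L

τ/t½ = 73/48 ≈ 1.5208, so fraction remaining f = (1/2)^(73/48) ≈ 0.3485.
At steady state, accumulation factor R = 1/(1 − e^(−kτ)) ≈ 1.5349.
Single-dose peak C₀ = D/Vd = 1437/65 ≈ 22.108 mg/L.
Steady-state peak Cmax,ss = C₀·R ≈ 22.108 × 1.5349 ≈ 33.934 mg/L.
Peak 33.9 mg/L vs MTC 20 mg/L: exceeds toxic threshold.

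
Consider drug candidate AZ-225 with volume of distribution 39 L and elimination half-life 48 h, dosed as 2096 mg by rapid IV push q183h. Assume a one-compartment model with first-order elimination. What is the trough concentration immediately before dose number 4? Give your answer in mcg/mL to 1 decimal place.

4.1 mcg/mL

f = (1/2)^(τ/t½) = (1/2)^(183/48) ≈ 0.0712.
C₀ = D/Vd = 2096/39 ≈ 53.744 mcg/mL.
Before the 4th dose, 3 doses have been given. Superposition: Cmin = C₀·(f + f² + … + f^3).
≈ 53.744 × (0.0712 + 0.0051 + 0.0004) ≈ 53.744 × 0.0767 ≈ 4.122 mcg/mL.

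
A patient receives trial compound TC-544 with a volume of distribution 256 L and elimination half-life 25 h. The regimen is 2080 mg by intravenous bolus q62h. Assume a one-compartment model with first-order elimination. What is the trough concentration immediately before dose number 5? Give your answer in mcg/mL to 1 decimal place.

1.8 mcg/mL

f = (1/2)^(τ/t½) = (1/2)^(62/25) ≈ 0.1792.
C₀ = D/Vd = 2080/256 ≈ 8.125 mcg/mL.
Before the 5th dose, 4 doses have been given. Superposition: Cmin = C₀·(f + f² + … + f^4).
≈ 8.125 × (0.1792 + 0.0321 + 0.0058 + 0.0010) ≈ 8.125 × 0.2181 ≈ 1.772 mcg/mL.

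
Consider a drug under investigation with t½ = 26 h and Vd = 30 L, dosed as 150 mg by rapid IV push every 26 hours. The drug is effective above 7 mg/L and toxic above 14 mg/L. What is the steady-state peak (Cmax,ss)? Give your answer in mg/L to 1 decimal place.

10.0 mg/L

τ = 26 h = 1 half-life, so f = (1/2)^1 = 0.5.
At steady state, R = 1/(1 − 0.5) = 2/1.
Single-dose peak C₀ = D/Vd = 150/30 = 5 mg/L.
Steady-state peak Cmax,ss = C₀·R = 5 × 2/1 ≈ 10.000 mg/L.
Peak 10.0 mg/L vs MTC 14 mg/L: below toxic threshold.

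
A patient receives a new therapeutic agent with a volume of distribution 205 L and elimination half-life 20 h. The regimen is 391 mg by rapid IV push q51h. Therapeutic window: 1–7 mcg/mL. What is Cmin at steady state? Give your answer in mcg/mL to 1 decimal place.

0.4 mcg/mL

k = ln2/t½ = ln2/20 ≈ 0.034657 h⁻¹; fraction remaining f = e^(−kτ) = e^(−0.034657×51) ≈ 0.1708.
At steady state, accumulation factor R = 1/(1 − e^(−kτ)) ≈ 1.2060.
Single-dose peak C₀ = D/Vd = 391/205 ≈ 1.907 mcg/mL.
Cmax,ss = C₀/(1 − f) ≈ 1.907/0.8292 ≈ 2.300 mcg/mL.
One interval later, Cmin,ss = Cmax,ss·e^(−kτ) ≈ 2.300 × 0.1708 ≈ 0.393 mcg/mL.
Trough 0.4 mcg/mL vs MEC 1 mcg/mL: subtherapeutic.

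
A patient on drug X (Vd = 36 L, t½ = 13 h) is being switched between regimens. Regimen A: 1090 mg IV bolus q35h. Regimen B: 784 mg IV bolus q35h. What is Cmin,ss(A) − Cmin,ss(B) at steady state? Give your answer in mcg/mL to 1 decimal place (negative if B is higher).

Regimen A: f = (1/2)^(35/13) ≈ 0.1547; Cmin,ss = (1090/36)·f/(1−f) ≈ 5.541 mcg/mL.
Regimen B: f = (1/2)^(35/13) ≈ 0.1547; Cmin,ss = (784/36)·f/(1−f) ≈ 3.986 mcg/mL.
Difference ≈ 5.541 − 3.986 ≈ 1.555 mcg/mL.

1.6 mcg/mL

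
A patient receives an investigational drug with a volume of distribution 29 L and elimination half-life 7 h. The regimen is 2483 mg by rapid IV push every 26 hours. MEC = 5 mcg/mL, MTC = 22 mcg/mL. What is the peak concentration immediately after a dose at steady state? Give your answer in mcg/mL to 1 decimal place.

τ/t½ = 26/7 ≈ 3.7143, so fraction remaining f = (1/2)^(26/7) ≈ 0.0762.
At steady state, accumulation factor R = 1/(1 − e^(−kτ)) ≈ 1.0825.
Each bolus raises the concentration by D/Vd = 2483/29 ≈ 85.621 mcg/mL.
Steady-state peak Cmax,ss = C₀·R ≈ 85.621 × 1.0825 ≈ 92.685 mcg/mL.
Peak 92.7 mcg/mL vs MTC 22 mcg/mL: exceeds toxic threshold.

92.7 mcg/mL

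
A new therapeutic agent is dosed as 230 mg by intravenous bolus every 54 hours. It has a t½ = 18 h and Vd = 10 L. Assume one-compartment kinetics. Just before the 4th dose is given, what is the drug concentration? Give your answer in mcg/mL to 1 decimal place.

f = (1/2)^(τ/t½) = (1/2)^(54/18) ≈ 0.1250.
C₀ = D/Vd = 230/10 ≈ 23.000 mcg/mL.
Before the 4th dose, 3 doses have been given. Superposition: Cmin = C₀·(f + f² + … + f^3).
≈ 23.000 × (0.1250 + 0.0156 + 0.0020) ≈ 23.000 × 0.1426 ≈ 3.280 mcg/mL.

3.3 mcg/mL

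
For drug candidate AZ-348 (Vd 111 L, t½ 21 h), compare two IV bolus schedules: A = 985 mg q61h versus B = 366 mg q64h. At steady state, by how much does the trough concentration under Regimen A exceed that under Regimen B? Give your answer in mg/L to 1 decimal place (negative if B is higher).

Regimen A: f = (1/2)^(61/21) ≈ 0.1335; Cmin,ss = (985/111)·f/(1−f) ≈ 1.367 mg/L.
Regimen B: f = (1/2)^(64/21) ≈ 0.1209; Cmin,ss = (366/111)·f/(1−f) ≈ 0.453 mg/L.
Difference ≈ 1.367 − 0.453 ≈ 0.914 mg/L.

0.9 mg/L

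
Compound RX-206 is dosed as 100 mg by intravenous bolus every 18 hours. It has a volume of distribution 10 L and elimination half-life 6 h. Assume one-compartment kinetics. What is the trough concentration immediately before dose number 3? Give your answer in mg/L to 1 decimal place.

f = (1/2)^(τ/t½) = (1/2)^(18/6) ≈ 0.1250.
C₀ = D/Vd = 100/10 ≈ 10.000 mg/L.
Before the 3rd dose, 2 doses have been given. Superposition: Cmin = C₀·(f + f²).
≈ 10.000 × (0.1250 + 0.0156) ≈ 10.000 × 0.1406 ≈ 1.406 mg/L.

1.4 mg/L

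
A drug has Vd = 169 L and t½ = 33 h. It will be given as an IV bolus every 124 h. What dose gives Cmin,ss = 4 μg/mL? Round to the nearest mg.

8467 mg

τ/t½ = 124/33 ≈ 3.7576, so f = (1/2)^(124/33) ≈ 0.073936.
Cmin,ss = (D/Vd)·f/(1−f), so D = Cmin,ss·Vd·(1−f)/f.
D = 4 × 169 × (1−f)/f ≈ 4 × 169 × 12.52521 ≈ 8467.04 mg.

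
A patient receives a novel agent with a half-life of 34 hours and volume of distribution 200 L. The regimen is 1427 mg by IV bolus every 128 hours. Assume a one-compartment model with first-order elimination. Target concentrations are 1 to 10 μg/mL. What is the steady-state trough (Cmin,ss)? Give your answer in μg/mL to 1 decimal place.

Over one 128-h interval, 128/34 ≈ 3.7647 half-lives elapse, leaving f ≈ 0.0736 of each dose.
At steady state, accumulation factor R = 1/(1 − e^(−kτ)) ≈ 1.0794.
Single-dose peak C₀ = D/Vd = 1427/200 ≈ 7.135 μg/mL.
Steady-state peak Cmax,ss = C₀·R ≈ 7.135 × 1.0794 ≈ 7.702 μg/mL.
One interval later, Cmin,ss = Cmax,ss·e^(−kτ) ≈ 7.702 × 0.0736 ≈ 0.567 μg/mL.
Trough 0.6 μg/mL vs MEC 1 μg/mL: subtherapeutic.

0.6 μg/mL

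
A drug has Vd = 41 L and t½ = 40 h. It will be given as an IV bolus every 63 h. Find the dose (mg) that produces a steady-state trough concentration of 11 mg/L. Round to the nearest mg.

893 mg

τ/t½ = 63/40 ≈ 1.575, so f = (1/2)^(63/40) ≈ 0.335643.
Cmin,ss = (D/Vd)·f/(1−f), so D = Cmin,ss·Vd·(1−f)/f.
D = 11 × 41 × (1−f)/f ≈ 11 × 41 × 1.97936 ≈ 892.69 mg.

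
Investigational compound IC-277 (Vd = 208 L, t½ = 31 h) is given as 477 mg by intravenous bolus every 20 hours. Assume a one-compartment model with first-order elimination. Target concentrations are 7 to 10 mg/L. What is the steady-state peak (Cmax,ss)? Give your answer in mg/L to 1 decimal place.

τ/t½ = 20/31 ≈ 0.64516, so fraction remaining f = (1/2)^(20/31) ≈ 0.6394.
At steady state, accumulation factor R = 1/(1 − e^(−kτ)) ≈ 2.7732.
Single-dose peak C₀ = D/Vd = 477/208 ≈ 2.293 mg/L.
Steady-state peak Cmax,ss = C₀·R ≈ 2.293 × 2.7732 ≈ 6.359 mg/L.
Peak 6.4 mg/L vs MTC 10 mg/L: below toxic threshold.

6.4 mg/L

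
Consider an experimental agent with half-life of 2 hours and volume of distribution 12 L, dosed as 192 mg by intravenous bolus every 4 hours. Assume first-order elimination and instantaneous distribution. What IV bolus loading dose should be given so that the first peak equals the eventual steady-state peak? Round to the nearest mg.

256 mg

f = (1/2)^(4/2) ≈ 0.250000; accumulation ratio R = 1/(1−f) ≈ 1.33333.
Loading dose to hit Cmax,ss on first dose: D_load = D_maint·R ≈ 192 × 1.33333 ≈ 256.00 mg.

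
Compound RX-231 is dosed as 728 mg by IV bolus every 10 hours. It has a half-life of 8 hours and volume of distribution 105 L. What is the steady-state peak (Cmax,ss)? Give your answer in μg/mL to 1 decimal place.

Over one 10-h interval, 10/8 ≈ 1.25 half-lives elapse, leaving f ≈ 0.4204 of each dose.
At steady state, accumulation factor R = 1/(1 − e^(−kτ)) ≈ 1.7253.
Single-dose peak C₀ = D/Vd = 728/105 ≈ 6.933 μg/mL.
Steady-state peak Cmax,ss = C₀·R ≈ 6.933 × 1.7253 ≈ 11.962 μg/mL.

12.0 μg/mL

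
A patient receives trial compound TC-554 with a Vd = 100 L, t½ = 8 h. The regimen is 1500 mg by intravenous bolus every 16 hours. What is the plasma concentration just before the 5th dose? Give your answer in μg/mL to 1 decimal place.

5.0 μg/mL

f = (1/2)^(τ/t½) = (1/2)^(16/8) ≈ 0.2500.
C₀ = D/Vd = 1500/100 ≈ 15.000 μg/mL.
Before the 5th dose, 4 doses have been given. Superposition: Cmin = C₀·(f + f² + … + f^4).
≈ 15.000 × (0.2500 + 0.0625 + 0.0156 + 0.0039) ≈ 15.000 × 0.3320 ≈ 4.980 μg/mL.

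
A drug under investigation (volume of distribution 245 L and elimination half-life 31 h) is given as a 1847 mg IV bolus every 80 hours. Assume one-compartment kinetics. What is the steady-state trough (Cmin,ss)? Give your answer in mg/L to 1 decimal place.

1.5 mg/L

k = ln2/t½ = ln2/31 ≈ 0.022360 h⁻¹; fraction remaining f = e^(−kτ) = e^(−0.022360×80) ≈ 0.1672.
At steady state, accumulation factor R = 1/(1 − e^(−kτ)) ≈ 1.2008.
Single-dose peak C₀ = D/Vd = 1847/245 ≈ 7.539 mg/L.
Cmax,ss = C₀/(1 − f) ≈ 7.539/0.8328 ≈ 9.053 mg/L.
One interval later, Cmin,ss = Cmax,ss·e^(−kτ) ≈ 9.053 × 0.1672 ≈ 1.514 mg/L.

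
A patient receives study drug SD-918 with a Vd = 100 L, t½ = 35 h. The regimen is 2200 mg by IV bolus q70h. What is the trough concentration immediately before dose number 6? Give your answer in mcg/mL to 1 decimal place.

7.3 mcg/mL

f = (1/2)^(τ/t½) = (1/2)^(70/35) ≈ 0.2500.
C₀ = D/Vd = 2200/100 ≈ 22.000 mcg/mL.
Before the 6th dose, 5 doses have been given. Superposition: Cmin = C₀·(f + f² + … + f^5).
≈ 22.000 × (0.2500 + 0.0625 + 0.0156 + 0.0039 + 0.0010) ≈ 22.000 × 0.3330 ≈ 7.326 mcg/mL.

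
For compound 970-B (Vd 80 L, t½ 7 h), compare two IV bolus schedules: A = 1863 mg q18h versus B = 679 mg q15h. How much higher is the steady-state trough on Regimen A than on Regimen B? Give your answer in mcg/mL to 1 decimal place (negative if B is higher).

2.2 mcg/mL

Regimen A: f = (1/2)^(18/7) ≈ 0.1682; Cmin,ss = (1863/80)·f/(1−f) ≈ 4.709 mcg/mL.
Regimen B: f = (1/2)^(15/7) ≈ 0.2264; Cmin,ss = (679/80)·f/(1−f) ≈ 2.484 mcg/mL.
Difference ≈ 4.709 − 2.484 ≈ 2.225 mcg/mL.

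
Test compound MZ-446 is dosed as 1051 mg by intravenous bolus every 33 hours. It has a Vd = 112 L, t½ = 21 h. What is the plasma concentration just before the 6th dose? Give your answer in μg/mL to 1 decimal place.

f = (1/2)^(τ/t½) = (1/2)^(33/21) ≈ 0.3365.
C₀ = D/Vd = 1051/112 ≈ 9.384 μg/mL.
Before the 6th dose, 5 doses have been given. Superposition: Cmin = C₀·(f + f² + … + f^5).
≈ 9.384 × (0.3365 + 0.1132 + 0.0381 + 0.0128 + 0.0043) ≈ 9.384 × 0.5049 ≈ 4.738 μg/mL.

4.7 μg/mL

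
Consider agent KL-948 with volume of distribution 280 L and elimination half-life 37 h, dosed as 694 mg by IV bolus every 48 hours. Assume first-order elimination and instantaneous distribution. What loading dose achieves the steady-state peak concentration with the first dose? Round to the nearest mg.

1170 mg

f = (1/2)^(48/37) ≈ 0.406888; accumulation ratio R = 1/(1−f) ≈ 1.68602.
Loading dose to hit Cmax,ss on first dose: D_load = D_maint·R ≈ 694 × 1.68602 ≈ 1170.10 mg.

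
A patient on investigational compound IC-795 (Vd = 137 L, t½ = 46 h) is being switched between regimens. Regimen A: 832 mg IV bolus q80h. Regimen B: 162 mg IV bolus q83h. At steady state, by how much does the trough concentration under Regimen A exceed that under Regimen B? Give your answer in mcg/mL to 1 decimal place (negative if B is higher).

Regimen A: f = (1/2)^(80/46) ≈ 0.2996; Cmin,ss = (832/137)·f/(1−f) ≈ 2.598 mcg/mL.
Regimen B: f = (1/2)^(83/46) ≈ 0.2863; Cmin,ss = (162/137)·f/(1−f) ≈ 0.474 mcg/mL.
Difference ≈ 2.598 − 0.474 ≈ 2.124 mcg/mL.

2.1 mcg/mL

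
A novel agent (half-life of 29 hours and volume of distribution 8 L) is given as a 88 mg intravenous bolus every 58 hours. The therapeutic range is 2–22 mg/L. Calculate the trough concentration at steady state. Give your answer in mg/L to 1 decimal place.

3.7 mg/L

The dosing interval is 2 half-lives, so f = 2^(−2) = 0.25.
At steady state, R = 1/(1 − 0.25) = 4/3.
Single-dose peak C₀ = D/Vd = 88/8 = 11 mg/L.
Steady-state peak Cmax,ss = C₀·R = 11 × 4/3 ≈ 14.667 mg/L.
Steady-state trough Cmin,ss = Cmax,ss·f ≈ 14.667 × 0.25 ≈ 3.667 mg/L.
Trough 3.7 mg/L vs MEC 2 mg/L: adequate.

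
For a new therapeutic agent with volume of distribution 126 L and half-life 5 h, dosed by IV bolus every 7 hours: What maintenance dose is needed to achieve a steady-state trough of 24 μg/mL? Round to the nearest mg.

τ/t½ = 7/5 ≈ 1.4, so f = (1/2)^(7/5) ≈ 0.378929.
Cmin,ss = (D/Vd)·f/(1−f), so D = Cmin,ss·Vd·(1−f)/f.
D = 24 × 126 × (1−f)/f ≈ 24 × 126 × 1.63902 ≈ 4956.40 mg.

4956 mg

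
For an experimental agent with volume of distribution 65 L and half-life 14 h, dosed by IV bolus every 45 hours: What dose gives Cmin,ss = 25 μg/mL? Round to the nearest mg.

13457 mg

τ/t½ = 45/14 ≈ 3.2143, so f = (1/2)^(45/14) ≈ 0.107747.
Cmin,ss = (D/Vd)·f/(1−f), so D = Cmin,ss·Vd·(1−f)/f.
D = 25 × 65 × (1−f)/f ≈ 25 × 65 × 8.28100 ≈ 13456.63 mg.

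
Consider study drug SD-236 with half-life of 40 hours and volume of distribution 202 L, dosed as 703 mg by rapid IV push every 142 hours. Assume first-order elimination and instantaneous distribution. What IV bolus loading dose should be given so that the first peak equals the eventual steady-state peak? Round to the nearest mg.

769 mg

f = (1/2)^(142/40) ≈ 0.085378; accumulation ratio R = 1/(1−f) ≈ 1.09335.
Loading dose to hit Cmax,ss on first dose: D_load = D_maint·R ≈ 703 × 1.09335 ≈ 768.63 mg.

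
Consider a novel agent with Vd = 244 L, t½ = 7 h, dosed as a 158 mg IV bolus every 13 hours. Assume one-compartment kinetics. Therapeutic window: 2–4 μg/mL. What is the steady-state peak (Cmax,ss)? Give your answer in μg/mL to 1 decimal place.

0.9 μg/mL

τ/t½ = 13/7 ≈ 1.8571, so fraction remaining f = (1/2)^(13/7) ≈ 0.2760.
Accumulation ratio R = 1/(1 − f) ≈ 1/0.7240 ≈ 1.3812.
Each bolus raises the concentration by D/Vd = 158/244 ≈ 0.648 μg/mL.
Cmax,ss = C₀/(1 − f) ≈ 0.648/0.7240 ≈ 0.895 μg/mL.
Peak 0.9 μg/mL vs MTC 4 μg/mL: below toxic threshold.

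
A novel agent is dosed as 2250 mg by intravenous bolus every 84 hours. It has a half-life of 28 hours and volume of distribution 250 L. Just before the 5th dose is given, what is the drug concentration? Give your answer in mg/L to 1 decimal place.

1.3 mg/L

f = (1/2)^(τ/t½) = (1/2)^(84/28) ≈ 0.1250.
C₀ = D/Vd = 2250/250 ≈ 9.000 mg/L.
Before the 5th dose, 4 doses have been given. Superposition: Cmin = C₀·(f + f² + … + f^4).
≈ 9.000 × (0.1250 + 0.0156 + 0.0020 + 0.0002) ≈ 9.000 × 0.1428 ≈ 1.285 mg/L.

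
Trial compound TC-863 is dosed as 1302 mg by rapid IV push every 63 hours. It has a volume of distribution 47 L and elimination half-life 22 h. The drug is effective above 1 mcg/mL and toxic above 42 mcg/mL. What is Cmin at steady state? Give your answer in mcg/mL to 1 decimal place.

4.4 mcg/mL

τ/t½ = 63/22 ≈ 2.8636, so fraction remaining f = (1/2)^(63/22) ≈ 0.1374.
Each bolus raises the concentration by D/Vd = 1302/47 ≈ 27.702 mcg/mL.
Steady-state trough Cmin,ss = C₀·f/(1−f) ≈ 27.702 × 0.1374/0.8626 ≈ 4.413 mcg/mL.
Trough 4.4 mcg/mL vs MEC 1 mcg/mL: adequate.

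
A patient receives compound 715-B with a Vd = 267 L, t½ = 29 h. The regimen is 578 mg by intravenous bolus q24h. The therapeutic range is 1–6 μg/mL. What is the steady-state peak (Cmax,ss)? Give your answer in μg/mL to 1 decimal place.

k = ln2/t½ = ln2/29 ≈ 0.023902 h⁻¹; fraction remaining f = e^(−kτ) = e^(−0.023902×24) ≈ 0.5635.
Accumulation ratio R = 1/(1 − f) ≈ 1/0.4365 ≈ 2.2910.
Each bolus raises the concentration by D/Vd = 578/267 ≈ 2.165 μg/mL.
Steady-state peak Cmax,ss = C₀·R ≈ 2.165 × 2.2910 ≈ 4.960 μg/mL.
Peak 5.0 μg/mL vs MTC 6 μg/mL: below toxic threshold.

5.0 μg/mL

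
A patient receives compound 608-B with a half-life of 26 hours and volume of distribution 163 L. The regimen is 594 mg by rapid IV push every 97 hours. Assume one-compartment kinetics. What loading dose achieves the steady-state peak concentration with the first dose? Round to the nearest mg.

f = (1/2)^(97/26) ≈ 0.075323; accumulation ratio R = 1/(1−f) ≈ 1.08146.
Loading dose to hit Cmax,ss on first dose: D_load = D_maint·R ≈ 594 × 1.08146 ≈ 642.39 mg.

642 mg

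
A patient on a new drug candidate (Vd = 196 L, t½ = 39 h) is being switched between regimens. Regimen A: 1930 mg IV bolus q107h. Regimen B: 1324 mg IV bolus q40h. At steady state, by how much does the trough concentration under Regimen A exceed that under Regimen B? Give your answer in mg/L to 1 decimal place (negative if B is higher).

-4.8 mg/L

Regimen A: f = (1/2)^(107/39) ≈ 0.1493; Cmin,ss = (1930/196)·f/(1−f) ≈ 1.728 mg/L.
Regimen B: f = (1/2)^(40/39) ≈ 0.4912; Cmin,ss = (1324/196)·f/(1−f) ≈ 6.521 mg/L.
Difference ≈ 1.728 − 6.521 ≈ -4.793 mg/L.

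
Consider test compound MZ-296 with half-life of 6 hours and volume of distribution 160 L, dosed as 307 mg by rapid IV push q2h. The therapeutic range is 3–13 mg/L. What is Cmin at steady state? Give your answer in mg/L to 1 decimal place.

7.4 mg/L

Over one 2-h interval, 2/6 ≈ 0.33333 half-lives elapse, leaving f ≈ 0.7937 of each dose.
Each bolus raises the concentration by D/Vd = 307/160 ≈ 1.919 mg/L.
Steady-state trough Cmin,ss = C₀·f/(1−f) ≈ 1.919 × 0.7937/0.2063 ≈ 7.383 mg/L.
Trough 7.4 mg/L vs MEC 3 mg/L: adequate.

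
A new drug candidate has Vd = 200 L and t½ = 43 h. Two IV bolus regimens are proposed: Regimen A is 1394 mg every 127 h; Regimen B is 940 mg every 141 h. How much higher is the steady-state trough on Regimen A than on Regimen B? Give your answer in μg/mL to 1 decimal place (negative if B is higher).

0.5 μg/mL

Regimen A: f = (1/2)^(127/43) ≈ 0.1291; Cmin,ss = (1394/200)·f/(1−f) ≈ 1.033 μg/mL.
Regimen B: f = (1/2)^(141/43) ≈ 0.1030; Cmin,ss = (940/200)·f/(1−f) ≈ 0.540 μg/mL.
Difference ≈ 1.033 − 0.540 ≈ 0.493 μg/mL.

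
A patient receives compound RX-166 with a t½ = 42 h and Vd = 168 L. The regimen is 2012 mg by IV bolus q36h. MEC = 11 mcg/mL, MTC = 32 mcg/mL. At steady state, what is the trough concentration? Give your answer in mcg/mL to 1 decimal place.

14.8 mcg/mL

k = ln2/t½ = ln2/42 ≈ 0.016504 h⁻¹; fraction remaining f = e^(−kτ) = e^(−0.016504×36) ≈ 0.5520.
Accumulation ratio R = 1/(1 − f) ≈ 1/0.4480 ≈ 2.2321.
Single-dose peak C₀ = D/Vd = 2012/168 ≈ 11.976 mcg/mL.
Cmax,ss = C₀/(1 − f) ≈ 11.976/0.4480 ≈ 26.732 mcg/mL.
Steady-state trough Cmin,ss = Cmax,ss·f ≈ 26.732 × 0.5520 ≈ 14.756 mcg/mL.
Trough 14.8 mcg/mL vs MEC 11 mcg/mL: adequate.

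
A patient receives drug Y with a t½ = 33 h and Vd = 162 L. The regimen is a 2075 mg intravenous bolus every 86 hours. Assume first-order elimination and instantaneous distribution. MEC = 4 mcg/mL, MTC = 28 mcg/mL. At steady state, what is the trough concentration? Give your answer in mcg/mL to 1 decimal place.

2.5 mcg/mL

Over one 86-h interval, 86/33 ≈ 2.6061 half-lives elapse, leaving f ≈ 0.1642 of each dose.
Accumulation ratio R = 1/(1 − f) ≈ 1/0.8358 ≈ 1.1965.
Single-dose peak C₀ = D/Vd = 2075/162 ≈ 12.809 mcg/mL.
Cmax,ss = C₀/(1 − f) ≈ 12.809/0.8358 ≈ 15.325 mcg/mL.
One interval later, Cmin,ss = Cmax,ss·e^(−kτ) ≈ 15.325 × 0.1642 ≈ 2.516 mcg/mL.
Trough 2.5 mcg/mL vs MEC 4 mcg/mL: subtherapeutic.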